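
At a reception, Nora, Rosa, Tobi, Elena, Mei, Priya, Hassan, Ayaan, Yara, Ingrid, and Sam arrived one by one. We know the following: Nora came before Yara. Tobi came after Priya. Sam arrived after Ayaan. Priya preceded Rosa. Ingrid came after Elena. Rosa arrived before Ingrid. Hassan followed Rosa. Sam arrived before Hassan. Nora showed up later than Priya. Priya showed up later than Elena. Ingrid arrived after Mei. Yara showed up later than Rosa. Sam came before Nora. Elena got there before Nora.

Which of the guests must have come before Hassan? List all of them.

Ayaan, Elena, Priya, Rosa, Sam

Directly stated before Hassan: Rosa and Sam.
Ayaan reaches Hassan via Ayaan → Sam → Hassan.
Elena reaches Hassan via Elena → Priya → Rosa → Hassan.
Priya reaches Hassan via Priya → Rosa → Hassan.
No chain forces Ingrid (or any of the others) ahead of Hassan.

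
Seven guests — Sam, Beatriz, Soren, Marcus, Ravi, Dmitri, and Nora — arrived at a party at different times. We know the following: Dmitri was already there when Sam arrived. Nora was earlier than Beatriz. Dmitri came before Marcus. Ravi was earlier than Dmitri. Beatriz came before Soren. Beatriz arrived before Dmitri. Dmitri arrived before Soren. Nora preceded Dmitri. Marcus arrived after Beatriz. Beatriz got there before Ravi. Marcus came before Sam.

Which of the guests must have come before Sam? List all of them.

Directly stated before Sam: Dmitri and Marcus.
Beatriz reaches Sam via Beatriz → Dmitri → Sam.
Nora reaches Sam via Nora → Dmitri → Sam.
Ravi reaches Sam via Ravi → Dmitri → Sam.

Beatriz, Dmitri, Marcus, Nora, Ravi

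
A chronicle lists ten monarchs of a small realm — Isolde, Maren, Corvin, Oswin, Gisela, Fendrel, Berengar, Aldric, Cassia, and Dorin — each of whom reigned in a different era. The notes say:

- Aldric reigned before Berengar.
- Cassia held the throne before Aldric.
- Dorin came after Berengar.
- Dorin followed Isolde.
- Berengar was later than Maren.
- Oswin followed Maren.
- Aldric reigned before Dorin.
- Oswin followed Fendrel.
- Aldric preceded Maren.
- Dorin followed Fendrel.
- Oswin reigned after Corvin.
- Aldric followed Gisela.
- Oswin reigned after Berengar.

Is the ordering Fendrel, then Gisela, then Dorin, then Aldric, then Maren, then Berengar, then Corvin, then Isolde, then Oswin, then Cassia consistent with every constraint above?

The constraints require Aldric before Dorin, but in the proposed sequence Dorin appears ahead of Aldric. That one violation is enough.

no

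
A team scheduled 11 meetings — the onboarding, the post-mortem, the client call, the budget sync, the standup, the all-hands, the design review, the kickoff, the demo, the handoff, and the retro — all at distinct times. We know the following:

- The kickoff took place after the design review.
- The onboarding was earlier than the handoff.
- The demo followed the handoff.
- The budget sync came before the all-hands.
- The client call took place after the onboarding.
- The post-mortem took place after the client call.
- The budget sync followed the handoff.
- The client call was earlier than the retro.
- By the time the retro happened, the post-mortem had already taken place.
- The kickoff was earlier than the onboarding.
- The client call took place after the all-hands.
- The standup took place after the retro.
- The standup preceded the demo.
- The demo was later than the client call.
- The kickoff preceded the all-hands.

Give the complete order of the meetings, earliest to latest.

the design review, the kickoff, the onboarding, the handoff, the budget sync, the all-hands, the client call, the post-mortem, the retro, the standup, the demo

The constraints fix every adjacent pair, so only one ordering works:
the design review → the kickoff → the onboarding → the handoff → the budget sync → the all-hands → the client call → the post-mortem → the retro → the standup → the demo.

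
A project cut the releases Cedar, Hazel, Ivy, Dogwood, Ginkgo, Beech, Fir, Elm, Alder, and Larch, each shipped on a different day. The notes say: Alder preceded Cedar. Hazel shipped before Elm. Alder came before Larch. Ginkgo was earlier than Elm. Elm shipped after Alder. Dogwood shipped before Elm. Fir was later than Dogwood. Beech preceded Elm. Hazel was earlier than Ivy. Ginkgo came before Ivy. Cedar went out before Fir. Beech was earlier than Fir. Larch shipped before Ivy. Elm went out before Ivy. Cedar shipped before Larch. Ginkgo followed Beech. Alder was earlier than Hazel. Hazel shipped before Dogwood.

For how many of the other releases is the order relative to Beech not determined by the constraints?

Forced after Beech: Elm, Fir, Ginkgo, and Ivy.
That leaves Alder, Cedar, Dogwood, Hazel, and Larch with no forced order relative to Beech — 5.

5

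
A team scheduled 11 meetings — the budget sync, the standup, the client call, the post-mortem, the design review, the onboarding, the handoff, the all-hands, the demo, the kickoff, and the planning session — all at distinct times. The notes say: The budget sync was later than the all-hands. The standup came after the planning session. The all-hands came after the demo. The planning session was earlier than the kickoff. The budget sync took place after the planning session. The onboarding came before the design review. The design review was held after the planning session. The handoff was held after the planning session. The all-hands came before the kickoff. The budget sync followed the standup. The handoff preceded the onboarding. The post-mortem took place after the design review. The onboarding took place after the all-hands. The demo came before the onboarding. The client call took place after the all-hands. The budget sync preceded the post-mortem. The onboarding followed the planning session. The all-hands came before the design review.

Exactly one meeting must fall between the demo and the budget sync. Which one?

the all-hands

Tracing the constraints gives the demo → the all-hands → the budget sync, so the all-hands sits after the demo and before the budget sync.
No other meeting is forced both after the demo and before the budget sync.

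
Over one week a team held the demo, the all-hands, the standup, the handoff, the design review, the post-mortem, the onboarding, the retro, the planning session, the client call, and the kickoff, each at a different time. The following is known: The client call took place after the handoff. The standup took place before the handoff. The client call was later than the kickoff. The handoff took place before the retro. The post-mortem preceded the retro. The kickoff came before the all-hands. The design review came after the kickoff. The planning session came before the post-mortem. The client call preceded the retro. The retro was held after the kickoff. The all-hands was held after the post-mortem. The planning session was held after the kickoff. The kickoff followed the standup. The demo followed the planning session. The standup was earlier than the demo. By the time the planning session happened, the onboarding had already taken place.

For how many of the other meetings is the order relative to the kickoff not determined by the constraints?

Forced before the kickoff: the standup; forced after the kickoff: the all-hands, the client call, the demo, the design review, the planning session, the post-mortem, and the retro.
That leaves the handoff and the onboarding with no forced order relative to the kickoff — 2.

2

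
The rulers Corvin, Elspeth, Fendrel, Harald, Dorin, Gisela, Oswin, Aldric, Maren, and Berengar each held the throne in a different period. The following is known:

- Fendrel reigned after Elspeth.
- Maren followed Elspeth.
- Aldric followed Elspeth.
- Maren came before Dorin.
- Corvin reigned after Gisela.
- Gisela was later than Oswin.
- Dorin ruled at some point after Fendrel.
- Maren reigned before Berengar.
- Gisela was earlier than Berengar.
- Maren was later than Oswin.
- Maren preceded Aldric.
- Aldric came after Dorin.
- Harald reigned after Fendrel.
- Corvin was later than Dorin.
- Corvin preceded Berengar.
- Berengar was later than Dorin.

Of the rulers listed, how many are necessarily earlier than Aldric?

Directly stated before Aldric: Dorin, Elspeth, and Maren.
Fendrel reaches Aldric via Fendrel → Dorin → Aldric.
Oswin reaches Aldric via Oswin → Maren → Aldric.
That's Dorin, Elspeth, Fendrel, Maren, and Oswin — 5 in all.

5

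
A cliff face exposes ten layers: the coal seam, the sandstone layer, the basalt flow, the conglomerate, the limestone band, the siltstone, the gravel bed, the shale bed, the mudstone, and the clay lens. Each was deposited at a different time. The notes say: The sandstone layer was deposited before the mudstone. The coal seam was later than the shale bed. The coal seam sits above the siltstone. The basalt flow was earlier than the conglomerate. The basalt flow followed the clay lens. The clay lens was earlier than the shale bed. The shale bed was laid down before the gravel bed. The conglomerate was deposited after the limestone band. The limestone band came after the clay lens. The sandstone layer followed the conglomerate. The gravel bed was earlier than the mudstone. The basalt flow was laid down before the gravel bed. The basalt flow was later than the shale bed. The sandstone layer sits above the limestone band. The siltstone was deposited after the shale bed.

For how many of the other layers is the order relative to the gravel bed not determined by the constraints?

5

Forced before the gravel bed: the basalt flow, the clay lens, and the shale bed; forced after the gravel bed: the mudstone.
That leaves the coal seam, the conglomerate, the limestone band, the sandstone layer, and the siltstone with no forced order relative to the gravel bed — 5.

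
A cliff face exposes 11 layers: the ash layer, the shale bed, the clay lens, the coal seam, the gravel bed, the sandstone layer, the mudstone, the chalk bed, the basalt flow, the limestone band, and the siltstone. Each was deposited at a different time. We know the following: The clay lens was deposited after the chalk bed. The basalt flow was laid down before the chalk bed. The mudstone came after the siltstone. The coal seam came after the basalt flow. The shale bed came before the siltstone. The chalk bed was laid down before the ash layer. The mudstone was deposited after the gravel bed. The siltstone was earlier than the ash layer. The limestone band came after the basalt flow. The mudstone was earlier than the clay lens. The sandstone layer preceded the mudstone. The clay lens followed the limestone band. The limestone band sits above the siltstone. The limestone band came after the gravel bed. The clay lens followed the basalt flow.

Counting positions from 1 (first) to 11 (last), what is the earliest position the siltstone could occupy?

The shale bed must come before the siltstone — 1 forced predecessor.
Nothing else is forced ahead of the siltstone, so its earliest slot is position 1 + 1 = 2.

2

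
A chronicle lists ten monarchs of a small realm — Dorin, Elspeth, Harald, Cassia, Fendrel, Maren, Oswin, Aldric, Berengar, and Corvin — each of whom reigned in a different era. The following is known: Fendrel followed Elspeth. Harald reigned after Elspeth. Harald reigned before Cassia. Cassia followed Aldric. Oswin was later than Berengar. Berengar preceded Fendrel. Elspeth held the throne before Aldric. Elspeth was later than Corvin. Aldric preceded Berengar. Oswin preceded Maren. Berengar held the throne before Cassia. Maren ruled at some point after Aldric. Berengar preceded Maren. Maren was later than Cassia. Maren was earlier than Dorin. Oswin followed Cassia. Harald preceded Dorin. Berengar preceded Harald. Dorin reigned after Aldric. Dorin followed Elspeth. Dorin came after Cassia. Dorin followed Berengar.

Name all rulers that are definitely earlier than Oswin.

Directly stated before Oswin: Berengar and Cassia.
Aldric reaches Oswin via Aldric → Cassia → Oswin.
Corvin reaches Oswin via Corvin → Elspeth → Aldric → Cassia → Oswin.
Elspeth reaches Oswin via Elspeth → Aldric → Cassia → Oswin.
Likewise Harald reaches Oswin by chaining the stated constraints.
No chain forces Maren (or any of the others) ahead of Oswin.

Aldric, Berengar, Cassia, Corvin, Elspeth, Harald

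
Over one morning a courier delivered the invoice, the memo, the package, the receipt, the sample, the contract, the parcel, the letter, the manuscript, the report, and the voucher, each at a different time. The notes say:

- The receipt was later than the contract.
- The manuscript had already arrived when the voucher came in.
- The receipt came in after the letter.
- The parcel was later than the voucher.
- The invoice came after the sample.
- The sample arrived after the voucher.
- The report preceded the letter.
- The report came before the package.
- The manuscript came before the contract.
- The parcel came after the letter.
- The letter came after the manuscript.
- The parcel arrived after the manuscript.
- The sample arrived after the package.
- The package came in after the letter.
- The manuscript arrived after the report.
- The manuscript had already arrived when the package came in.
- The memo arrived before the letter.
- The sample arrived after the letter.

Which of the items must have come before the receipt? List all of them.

Directly stated before the receipt: the contract and the letter.
The manuscript reaches the receipt via the manuscript → the contract → the receipt.
The memo reaches the receipt via the memo → the letter → the receipt.
The report reaches the receipt via the report → the letter → the receipt.
No chain forces the parcel (or any of the others) ahead of the receipt.

the contract, the letter, the manuscript, the memo, the report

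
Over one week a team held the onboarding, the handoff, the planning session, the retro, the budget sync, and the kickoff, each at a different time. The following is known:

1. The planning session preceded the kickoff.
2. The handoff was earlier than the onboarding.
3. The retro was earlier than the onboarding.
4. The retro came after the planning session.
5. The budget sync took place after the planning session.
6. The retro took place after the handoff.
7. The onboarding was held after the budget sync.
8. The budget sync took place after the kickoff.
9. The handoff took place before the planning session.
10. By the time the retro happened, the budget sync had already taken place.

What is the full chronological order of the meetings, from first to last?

The constraints fix every adjacent pair, so only one ordering works:
the handoff → the planning session → the kickoff → the budget sync → the retro → the onboarding.

the handoff, the planning session, the kickoff, the budget sync, the retro, the onboarding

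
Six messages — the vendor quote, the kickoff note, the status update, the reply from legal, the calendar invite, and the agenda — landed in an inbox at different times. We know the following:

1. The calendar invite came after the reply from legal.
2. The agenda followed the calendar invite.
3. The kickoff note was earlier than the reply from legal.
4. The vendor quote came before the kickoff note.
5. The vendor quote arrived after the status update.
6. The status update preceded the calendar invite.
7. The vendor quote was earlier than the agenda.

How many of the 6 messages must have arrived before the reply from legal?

Directly stated before the reply from legal: the kickoff note.
The status update reaches the reply from legal via the status update → the vendor quote → the kickoff note → the reply from legal.
The vendor quote reaches the reply from legal via the vendor quote → the kickoff note → the reply from legal.
No chain forces the agenda (or any of the others) ahead of the reply from legal.
That's the kickoff note, the status update, and the vendor quote — 3 in all.

3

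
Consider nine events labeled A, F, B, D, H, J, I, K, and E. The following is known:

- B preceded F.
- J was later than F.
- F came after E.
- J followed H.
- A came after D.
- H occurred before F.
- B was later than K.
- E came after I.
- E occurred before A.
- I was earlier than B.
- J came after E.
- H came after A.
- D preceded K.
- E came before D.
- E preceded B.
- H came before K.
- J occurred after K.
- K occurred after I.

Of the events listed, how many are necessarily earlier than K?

5

Directly stated before K: D, H, and I.
A reaches K via A → H → K.
E reaches K via E → D → K.
That's A, D, E, H, and I — 5 in all.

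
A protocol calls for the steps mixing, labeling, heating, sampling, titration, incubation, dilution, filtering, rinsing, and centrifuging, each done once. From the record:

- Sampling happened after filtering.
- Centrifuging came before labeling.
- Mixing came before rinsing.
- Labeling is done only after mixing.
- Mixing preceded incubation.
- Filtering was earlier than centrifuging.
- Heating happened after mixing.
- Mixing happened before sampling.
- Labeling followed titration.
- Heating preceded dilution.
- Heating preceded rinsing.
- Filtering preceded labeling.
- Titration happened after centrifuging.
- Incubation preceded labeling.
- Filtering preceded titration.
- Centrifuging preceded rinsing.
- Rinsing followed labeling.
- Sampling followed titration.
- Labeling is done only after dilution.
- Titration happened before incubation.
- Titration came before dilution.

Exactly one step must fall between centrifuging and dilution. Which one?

titration

Tracing the constraints gives centrifuging → titration → dilution, so titration sits after centrifuging and before dilution.
No other step is forced both after centrifuging and before dilution.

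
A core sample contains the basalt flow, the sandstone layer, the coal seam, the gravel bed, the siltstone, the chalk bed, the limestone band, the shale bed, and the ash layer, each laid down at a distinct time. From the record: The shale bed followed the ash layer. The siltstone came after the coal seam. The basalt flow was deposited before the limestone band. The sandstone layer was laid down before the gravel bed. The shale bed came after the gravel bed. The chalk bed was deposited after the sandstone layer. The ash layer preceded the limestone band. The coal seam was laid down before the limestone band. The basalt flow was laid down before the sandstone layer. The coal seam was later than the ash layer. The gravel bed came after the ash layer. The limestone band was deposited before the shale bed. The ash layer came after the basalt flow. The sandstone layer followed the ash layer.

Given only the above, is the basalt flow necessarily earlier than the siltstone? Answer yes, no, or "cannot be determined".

yes

Chain the constraints: the basalt flow → the ash layer → the coal seam → the siltstone. Each link is directly stated, so the basalt flow comes before the siltstone.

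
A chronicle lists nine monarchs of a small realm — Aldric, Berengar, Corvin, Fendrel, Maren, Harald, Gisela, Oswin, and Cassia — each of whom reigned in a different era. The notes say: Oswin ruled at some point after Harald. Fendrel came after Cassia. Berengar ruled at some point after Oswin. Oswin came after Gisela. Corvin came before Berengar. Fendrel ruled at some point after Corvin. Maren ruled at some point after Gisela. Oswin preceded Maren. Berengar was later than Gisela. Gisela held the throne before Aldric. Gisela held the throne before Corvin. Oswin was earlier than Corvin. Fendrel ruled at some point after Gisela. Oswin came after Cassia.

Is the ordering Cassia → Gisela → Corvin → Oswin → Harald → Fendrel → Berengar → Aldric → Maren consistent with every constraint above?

The constraints require Harald before Oswin, but in the proposed sequence Oswin appears ahead of Harald. That one violation is enough.

no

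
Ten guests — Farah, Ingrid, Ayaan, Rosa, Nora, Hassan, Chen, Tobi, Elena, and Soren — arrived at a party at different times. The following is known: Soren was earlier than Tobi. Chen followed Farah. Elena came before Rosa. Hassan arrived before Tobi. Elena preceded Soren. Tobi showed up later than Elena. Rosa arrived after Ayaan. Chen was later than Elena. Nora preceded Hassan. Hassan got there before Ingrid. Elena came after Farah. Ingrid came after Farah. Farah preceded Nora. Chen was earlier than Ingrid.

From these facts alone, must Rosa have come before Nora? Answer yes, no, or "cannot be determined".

No chain of stated constraints runs from Rosa to Nora, and none runs from Nora to Rosa either.
So the relative order of Rosa and Nora is not fixed by the given facts.

cannot be determined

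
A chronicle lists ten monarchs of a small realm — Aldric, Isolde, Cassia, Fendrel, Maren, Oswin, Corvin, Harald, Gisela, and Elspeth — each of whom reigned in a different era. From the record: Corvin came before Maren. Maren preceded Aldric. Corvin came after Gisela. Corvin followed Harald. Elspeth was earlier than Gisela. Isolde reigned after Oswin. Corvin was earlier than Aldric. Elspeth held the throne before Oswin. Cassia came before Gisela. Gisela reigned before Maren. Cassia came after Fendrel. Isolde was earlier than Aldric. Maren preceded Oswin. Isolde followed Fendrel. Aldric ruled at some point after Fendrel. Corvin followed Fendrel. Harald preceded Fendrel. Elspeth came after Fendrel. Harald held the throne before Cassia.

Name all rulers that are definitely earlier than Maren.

Directly stated before Maren: Corvin and Gisela.
Cassia reaches Maren via Cassia → Gisela → Maren.
Elspeth reaches Maren via Elspeth → Gisela → Maren.
Fendrel reaches Maren via Fendrel → Corvin → Maren.
Likewise Harald reaches Maren by chaining the stated constraints.
No chain forces Isolde (or any of the others) ahead of Maren.

Cassia, Corvin, Elspeth, Fendrel, Gisela, Harald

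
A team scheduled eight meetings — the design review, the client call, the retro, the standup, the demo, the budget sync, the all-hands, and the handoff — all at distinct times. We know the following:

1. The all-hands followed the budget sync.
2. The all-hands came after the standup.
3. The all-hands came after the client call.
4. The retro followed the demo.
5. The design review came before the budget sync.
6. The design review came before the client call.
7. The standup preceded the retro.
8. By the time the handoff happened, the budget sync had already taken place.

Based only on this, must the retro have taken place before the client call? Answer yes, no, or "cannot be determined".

No chain of stated constraints runs from the retro to the client call, and none runs from the client call to the retro either.
So the relative order of the retro and the client call is not fixed by the given facts.

cannot be determined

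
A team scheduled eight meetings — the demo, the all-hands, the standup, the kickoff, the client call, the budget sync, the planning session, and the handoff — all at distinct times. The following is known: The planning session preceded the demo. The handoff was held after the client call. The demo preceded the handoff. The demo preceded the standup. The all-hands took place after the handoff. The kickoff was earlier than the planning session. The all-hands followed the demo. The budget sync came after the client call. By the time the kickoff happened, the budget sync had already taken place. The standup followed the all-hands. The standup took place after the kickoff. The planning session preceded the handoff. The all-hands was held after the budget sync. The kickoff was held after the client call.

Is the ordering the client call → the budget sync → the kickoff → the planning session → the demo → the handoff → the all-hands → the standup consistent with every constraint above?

Check each stated constraint against the proposed order — e.g. the kickoff is ahead of the standup; the client call is ahead of the handoff. Every pair is in the required order; nothing is violated.

yes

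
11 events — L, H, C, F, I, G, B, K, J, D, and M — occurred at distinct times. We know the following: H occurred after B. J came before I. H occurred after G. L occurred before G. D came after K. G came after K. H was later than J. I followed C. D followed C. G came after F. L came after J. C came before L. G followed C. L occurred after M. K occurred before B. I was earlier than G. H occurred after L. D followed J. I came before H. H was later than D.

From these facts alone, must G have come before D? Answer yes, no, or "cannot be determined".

cannot be determined

No chain of stated constraints runs from G to D, and none runs from D to G either.
So the relative order of G and D is not fixed by the given facts.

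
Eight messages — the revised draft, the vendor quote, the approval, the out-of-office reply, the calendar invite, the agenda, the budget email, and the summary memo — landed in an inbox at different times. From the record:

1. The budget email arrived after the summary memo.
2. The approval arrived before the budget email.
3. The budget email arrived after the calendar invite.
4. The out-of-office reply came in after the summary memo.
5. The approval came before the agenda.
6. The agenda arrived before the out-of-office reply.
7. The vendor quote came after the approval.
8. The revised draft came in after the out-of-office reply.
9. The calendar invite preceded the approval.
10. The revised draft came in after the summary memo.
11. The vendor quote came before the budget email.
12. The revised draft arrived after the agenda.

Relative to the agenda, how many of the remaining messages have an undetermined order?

Forced before the agenda: the approval and the calendar invite; forced after the agenda: the out-of-office reply and the revised draft.
That leaves the budget email, the summary memo, and the vendor quote with no forced order relative to the agenda — 3.

3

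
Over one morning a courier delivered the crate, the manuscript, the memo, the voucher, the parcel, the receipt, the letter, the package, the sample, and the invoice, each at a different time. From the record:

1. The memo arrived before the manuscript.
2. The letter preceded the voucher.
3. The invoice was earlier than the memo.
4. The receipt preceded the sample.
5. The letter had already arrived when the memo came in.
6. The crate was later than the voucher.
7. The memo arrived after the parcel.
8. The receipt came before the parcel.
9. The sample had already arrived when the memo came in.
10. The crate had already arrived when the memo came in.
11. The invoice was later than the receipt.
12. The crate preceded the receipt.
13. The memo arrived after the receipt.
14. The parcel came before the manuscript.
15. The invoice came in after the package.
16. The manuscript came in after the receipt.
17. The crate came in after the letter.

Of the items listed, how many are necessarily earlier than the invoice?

5

Directly stated before the invoice: the package and the receipt.
The crate reaches the invoice via the crate → the receipt → the invoice.
The letter reaches the invoice via the letter → the crate → the receipt → the invoice.
The voucher reaches the invoice via the voucher → the crate → the receipt → the invoice.
No chain forces the parcel (or any of the others) ahead of the invoice.
That's the crate, the letter, the package, the receipt, and the voucher — 5 in all.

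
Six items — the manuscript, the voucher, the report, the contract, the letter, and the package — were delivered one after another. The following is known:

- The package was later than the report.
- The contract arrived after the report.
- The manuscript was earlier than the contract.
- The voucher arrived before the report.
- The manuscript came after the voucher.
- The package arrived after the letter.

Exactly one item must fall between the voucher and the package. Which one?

the report

Tracing the constraints gives the voucher → the report → the package, so the report sits after the voucher and before the package.
No other item is forced both after the voucher and before the package.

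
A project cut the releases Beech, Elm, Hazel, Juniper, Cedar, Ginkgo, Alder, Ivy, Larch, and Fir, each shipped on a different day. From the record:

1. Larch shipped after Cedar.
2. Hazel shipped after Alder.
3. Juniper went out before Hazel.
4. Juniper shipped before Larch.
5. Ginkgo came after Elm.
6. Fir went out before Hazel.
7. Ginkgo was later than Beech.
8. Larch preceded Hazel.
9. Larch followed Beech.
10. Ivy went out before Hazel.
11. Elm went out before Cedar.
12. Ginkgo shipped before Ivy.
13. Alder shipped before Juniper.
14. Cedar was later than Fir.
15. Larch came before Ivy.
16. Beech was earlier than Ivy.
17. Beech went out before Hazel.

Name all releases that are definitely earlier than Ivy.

Directly stated before Ivy: Beech, Ginkgo, and Larch.
Alder reaches Ivy via Alder → Juniper → Larch → Ivy.
Cedar reaches Ivy via Cedar → Larch → Ivy.
Elm reaches Ivy via Elm → Ginkgo → Ivy.
Likewise Fir and Juniper each reach Ivy by chaining the stated constraints.

Alder, Beech, Cedar, Elm, Fir, Ginkgo, Juniper, Larch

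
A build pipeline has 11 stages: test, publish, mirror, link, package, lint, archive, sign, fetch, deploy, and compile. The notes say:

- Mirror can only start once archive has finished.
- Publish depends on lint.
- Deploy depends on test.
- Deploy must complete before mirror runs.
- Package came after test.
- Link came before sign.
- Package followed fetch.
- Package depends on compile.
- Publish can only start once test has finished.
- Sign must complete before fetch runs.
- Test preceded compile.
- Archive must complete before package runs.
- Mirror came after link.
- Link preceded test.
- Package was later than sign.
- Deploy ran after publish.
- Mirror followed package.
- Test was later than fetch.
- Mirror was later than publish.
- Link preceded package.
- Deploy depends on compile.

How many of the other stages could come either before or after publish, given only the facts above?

Forced before publish: fetch, link, lint, sign, and test; forced after publish: deploy and mirror.
That leaves archive, compile, and package with no forced order relative to publish — 3.

3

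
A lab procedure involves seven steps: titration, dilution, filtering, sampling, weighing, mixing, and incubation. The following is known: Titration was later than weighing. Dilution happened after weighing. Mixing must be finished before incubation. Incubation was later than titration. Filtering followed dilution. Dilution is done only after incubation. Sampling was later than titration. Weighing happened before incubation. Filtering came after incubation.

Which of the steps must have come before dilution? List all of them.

Directly stated before dilution: incubation and weighing.
Mixing reaches dilution via mixing → incubation → dilution.
Titration reaches dilution via titration → incubation → dilution.
No chain forces sampling (or any of the others) ahead of dilution.

incubation, mixing, titration, weighing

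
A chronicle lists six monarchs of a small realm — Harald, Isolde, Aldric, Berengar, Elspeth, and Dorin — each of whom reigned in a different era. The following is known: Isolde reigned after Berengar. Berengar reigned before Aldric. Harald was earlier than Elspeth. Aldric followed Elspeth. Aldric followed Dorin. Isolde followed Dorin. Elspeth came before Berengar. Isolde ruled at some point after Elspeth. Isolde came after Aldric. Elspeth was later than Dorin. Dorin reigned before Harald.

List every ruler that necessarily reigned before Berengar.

Dorin, Elspeth, Harald

Directly stated before Berengar: Elspeth.
Dorin reaches Berengar via Dorin → Elspeth → Berengar.
Harald reaches Berengar via Harald → Elspeth → Berengar.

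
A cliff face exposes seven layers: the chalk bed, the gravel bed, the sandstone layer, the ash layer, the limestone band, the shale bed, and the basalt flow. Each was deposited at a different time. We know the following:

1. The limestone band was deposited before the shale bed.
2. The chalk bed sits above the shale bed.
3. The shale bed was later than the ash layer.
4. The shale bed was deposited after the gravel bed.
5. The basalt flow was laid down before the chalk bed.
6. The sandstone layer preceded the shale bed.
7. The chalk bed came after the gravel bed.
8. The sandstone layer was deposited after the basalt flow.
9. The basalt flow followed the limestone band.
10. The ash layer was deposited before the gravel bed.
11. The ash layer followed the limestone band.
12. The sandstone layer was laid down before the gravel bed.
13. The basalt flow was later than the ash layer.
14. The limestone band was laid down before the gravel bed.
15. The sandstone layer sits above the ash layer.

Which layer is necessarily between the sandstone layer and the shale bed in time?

the gravel bed

Tracing the constraints gives the sandstone layer → the gravel bed → the shale bed, so the gravel bed sits after the sandstone layer and before the shale bed.
No other layer is forced both after the sandstone layer and before the shale bed.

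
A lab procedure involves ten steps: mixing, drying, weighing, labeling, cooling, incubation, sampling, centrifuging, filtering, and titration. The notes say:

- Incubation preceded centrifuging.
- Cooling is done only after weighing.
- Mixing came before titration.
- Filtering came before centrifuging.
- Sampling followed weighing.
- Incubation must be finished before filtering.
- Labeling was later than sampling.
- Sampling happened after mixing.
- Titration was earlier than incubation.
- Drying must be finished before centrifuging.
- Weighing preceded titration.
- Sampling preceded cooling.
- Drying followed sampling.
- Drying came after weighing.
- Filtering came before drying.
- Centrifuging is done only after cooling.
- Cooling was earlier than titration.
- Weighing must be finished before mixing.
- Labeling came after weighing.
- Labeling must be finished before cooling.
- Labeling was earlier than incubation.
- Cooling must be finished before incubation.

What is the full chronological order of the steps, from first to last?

weighing, mixing, sampling, labeling, cooling, titration, incubation, filtering, drying, centrifuging

The constraints fix every adjacent pair, so only one ordering works:
weighing → mixing → sampling → labeling → cooling → titration → incubation → filtering → drying → centrifuging.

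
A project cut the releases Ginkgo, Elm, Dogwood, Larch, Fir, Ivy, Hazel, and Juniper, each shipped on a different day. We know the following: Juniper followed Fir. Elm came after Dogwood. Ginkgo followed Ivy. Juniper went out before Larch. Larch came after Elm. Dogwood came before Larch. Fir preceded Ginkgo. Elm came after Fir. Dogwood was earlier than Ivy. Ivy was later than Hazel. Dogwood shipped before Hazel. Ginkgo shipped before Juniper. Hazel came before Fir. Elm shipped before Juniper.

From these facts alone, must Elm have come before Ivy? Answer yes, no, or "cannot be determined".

cannot be determined

No chain of stated constraints runs from Elm to Ivy, and none runs from Ivy to Elm either.
So the relative order of Elm and Ivy is not fixed by the given facts.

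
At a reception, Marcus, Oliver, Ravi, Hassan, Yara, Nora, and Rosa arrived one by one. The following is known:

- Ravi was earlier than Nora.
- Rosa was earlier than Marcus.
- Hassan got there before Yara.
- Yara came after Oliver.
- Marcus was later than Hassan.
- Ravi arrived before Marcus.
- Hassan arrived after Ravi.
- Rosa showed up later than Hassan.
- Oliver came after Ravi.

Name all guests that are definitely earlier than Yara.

Hassan, Oliver, Ravi

Directly stated before Yara: Hassan and Oliver.
Ravi reaches Yara via Ravi → Oliver → Yara.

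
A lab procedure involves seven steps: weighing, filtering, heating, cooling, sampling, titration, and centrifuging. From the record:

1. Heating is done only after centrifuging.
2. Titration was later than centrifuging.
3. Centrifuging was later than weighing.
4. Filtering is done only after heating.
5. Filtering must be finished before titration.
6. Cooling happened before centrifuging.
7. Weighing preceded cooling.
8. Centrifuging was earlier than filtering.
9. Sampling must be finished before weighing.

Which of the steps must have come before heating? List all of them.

Directly stated before heating: centrifuging.
Cooling reaches heating via cooling → centrifuging → heating.
Sampling reaches heating via sampling → weighing → centrifuging → heating.
Weighing reaches heating via weighing → centrifuging → heating.

centrifuging, cooling, sampling, weighing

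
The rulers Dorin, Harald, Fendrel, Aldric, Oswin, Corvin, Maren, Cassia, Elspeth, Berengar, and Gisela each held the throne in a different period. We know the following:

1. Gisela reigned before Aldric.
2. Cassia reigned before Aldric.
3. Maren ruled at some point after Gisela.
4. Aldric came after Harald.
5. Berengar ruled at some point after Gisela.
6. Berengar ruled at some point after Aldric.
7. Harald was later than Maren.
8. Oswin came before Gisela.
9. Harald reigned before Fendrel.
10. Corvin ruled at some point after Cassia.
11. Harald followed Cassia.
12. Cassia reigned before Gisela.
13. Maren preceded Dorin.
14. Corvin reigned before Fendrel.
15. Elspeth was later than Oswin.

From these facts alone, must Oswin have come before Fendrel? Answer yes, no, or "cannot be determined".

yes

Chain the constraints: Oswin → Gisela → Maren → Harald → Fendrel. Each link is directly stated, so Oswin comes before Fendrel.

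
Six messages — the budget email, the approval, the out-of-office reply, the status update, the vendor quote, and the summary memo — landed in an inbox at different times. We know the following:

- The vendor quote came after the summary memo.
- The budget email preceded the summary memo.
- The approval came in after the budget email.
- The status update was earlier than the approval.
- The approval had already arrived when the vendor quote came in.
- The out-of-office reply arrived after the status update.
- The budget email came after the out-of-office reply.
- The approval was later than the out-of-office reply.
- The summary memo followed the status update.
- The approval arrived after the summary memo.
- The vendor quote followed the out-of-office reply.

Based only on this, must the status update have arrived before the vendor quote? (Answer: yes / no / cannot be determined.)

yes

Chain the constraints: the status update → the out-of-office reply → the vendor quote. Each link is directly stated, so the status update comes before the vendor quote.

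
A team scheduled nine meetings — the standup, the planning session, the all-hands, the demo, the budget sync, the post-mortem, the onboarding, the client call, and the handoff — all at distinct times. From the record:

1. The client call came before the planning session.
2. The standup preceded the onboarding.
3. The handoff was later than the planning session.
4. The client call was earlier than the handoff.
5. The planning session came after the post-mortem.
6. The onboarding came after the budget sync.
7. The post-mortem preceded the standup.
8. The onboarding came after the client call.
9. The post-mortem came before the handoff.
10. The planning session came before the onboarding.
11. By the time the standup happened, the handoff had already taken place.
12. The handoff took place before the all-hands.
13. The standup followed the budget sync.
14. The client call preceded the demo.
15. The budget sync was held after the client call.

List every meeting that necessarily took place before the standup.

Directly stated before the standup: the budget sync, the handoff, and the post-mortem.
The client call reaches the standup via the client call → the budget sync → the standup.
The planning session reaches the standup via the planning session → the handoff → the standup.
No chain forces the demo (or any of the others) ahead of the standup.

the budget sync, the client call, the handoff, the planning session, the post-mortem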